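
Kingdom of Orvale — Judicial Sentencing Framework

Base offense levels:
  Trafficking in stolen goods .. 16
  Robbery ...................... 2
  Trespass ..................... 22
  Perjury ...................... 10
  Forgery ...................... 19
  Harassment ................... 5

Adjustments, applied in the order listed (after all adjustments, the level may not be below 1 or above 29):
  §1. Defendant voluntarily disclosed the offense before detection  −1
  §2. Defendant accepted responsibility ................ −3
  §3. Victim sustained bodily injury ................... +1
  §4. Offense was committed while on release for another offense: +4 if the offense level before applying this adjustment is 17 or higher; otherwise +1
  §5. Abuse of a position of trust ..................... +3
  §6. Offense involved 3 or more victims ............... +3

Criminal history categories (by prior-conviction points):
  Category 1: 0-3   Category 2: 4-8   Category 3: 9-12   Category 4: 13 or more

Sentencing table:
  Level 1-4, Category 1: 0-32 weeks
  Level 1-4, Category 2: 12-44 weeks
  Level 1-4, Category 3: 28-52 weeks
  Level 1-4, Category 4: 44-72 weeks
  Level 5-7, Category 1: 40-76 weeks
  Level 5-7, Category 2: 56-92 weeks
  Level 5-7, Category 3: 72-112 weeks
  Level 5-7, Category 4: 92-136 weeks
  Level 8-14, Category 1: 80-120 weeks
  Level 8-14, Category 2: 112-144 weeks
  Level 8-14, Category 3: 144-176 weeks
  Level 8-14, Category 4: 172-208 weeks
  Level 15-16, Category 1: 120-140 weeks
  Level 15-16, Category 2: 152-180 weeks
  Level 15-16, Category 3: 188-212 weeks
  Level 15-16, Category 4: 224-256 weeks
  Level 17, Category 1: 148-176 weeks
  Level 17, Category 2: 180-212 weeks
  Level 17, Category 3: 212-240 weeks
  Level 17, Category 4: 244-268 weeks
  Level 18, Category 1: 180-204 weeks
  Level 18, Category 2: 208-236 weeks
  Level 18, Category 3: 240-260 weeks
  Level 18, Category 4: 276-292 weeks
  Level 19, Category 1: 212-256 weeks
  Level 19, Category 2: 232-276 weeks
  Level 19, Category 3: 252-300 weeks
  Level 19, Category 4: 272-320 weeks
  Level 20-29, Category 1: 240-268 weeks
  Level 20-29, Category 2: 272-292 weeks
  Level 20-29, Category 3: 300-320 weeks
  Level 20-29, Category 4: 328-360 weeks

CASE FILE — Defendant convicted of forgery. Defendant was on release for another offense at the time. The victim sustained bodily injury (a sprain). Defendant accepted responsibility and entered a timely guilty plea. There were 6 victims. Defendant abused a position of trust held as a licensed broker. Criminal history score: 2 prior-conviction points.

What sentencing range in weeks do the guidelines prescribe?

240-268 weeks

Base offense level for forgery: 19.
§1 does not apply.
§2 applies: 19 − 3 = 16.
§3 applies: 16 + 1 = 17.
§4 applies (level before this adjustment is 17 ≥ 17, so +4): 17 + 4 = 21.
§5 applies: 21 + 3 = 24.
§6 applies: 24 + 3 = 27.
Final offense level: 27.
Criminal history: 2 prior points → Category 1 (0-3).
Level 27 falls in the 20-29 band.
Grid: Level 20-29 × Category 1 = 240-268 weeks.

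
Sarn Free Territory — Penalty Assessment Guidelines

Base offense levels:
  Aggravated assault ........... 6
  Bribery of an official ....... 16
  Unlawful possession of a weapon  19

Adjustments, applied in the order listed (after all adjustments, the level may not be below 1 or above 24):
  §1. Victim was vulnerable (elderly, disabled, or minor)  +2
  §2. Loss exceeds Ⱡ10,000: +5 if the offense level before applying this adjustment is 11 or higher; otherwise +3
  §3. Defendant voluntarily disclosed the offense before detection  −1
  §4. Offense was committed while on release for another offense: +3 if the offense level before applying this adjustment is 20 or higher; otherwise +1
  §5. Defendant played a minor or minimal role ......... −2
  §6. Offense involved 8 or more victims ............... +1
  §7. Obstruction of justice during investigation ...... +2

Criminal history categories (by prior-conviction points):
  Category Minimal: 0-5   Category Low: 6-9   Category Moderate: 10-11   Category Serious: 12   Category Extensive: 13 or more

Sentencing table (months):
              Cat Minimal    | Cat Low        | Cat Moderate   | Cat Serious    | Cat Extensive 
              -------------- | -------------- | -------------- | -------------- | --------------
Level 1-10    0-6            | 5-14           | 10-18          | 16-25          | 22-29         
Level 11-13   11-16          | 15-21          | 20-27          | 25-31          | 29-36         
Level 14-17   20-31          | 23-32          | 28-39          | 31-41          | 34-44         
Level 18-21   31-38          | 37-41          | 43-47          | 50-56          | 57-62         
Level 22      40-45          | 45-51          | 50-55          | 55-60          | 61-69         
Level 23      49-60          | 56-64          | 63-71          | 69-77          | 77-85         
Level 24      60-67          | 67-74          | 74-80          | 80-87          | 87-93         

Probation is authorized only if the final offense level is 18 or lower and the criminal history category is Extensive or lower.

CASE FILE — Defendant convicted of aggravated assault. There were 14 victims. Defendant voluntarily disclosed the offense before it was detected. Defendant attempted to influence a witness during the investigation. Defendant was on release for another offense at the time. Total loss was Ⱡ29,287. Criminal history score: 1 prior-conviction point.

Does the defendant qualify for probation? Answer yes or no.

Base offense level for aggravated assault: 6.
§2 applies (level before this adjustment is 6 < 11, so +3): 6 + 3 = 9.
§3 applies: 9 − 1 = 8.
§4 applies (level before this adjustment is 8 < 20, so +1): 8 + 1 = 9.
§6 applies: 9 + 1 = 10.
§7 applies: 10 + 2 = 12.
Final offense level: 12.
Criminal history: 1 prior point → Category Minimal (0-5).
Level 12 falls in the 11-13 band.
Grid: Level 11-13 × Category Minimal = 11-16 months.
Probation check: level 12 ≤ 18 and category Minimal ≤ Extensive → eligible.

Yes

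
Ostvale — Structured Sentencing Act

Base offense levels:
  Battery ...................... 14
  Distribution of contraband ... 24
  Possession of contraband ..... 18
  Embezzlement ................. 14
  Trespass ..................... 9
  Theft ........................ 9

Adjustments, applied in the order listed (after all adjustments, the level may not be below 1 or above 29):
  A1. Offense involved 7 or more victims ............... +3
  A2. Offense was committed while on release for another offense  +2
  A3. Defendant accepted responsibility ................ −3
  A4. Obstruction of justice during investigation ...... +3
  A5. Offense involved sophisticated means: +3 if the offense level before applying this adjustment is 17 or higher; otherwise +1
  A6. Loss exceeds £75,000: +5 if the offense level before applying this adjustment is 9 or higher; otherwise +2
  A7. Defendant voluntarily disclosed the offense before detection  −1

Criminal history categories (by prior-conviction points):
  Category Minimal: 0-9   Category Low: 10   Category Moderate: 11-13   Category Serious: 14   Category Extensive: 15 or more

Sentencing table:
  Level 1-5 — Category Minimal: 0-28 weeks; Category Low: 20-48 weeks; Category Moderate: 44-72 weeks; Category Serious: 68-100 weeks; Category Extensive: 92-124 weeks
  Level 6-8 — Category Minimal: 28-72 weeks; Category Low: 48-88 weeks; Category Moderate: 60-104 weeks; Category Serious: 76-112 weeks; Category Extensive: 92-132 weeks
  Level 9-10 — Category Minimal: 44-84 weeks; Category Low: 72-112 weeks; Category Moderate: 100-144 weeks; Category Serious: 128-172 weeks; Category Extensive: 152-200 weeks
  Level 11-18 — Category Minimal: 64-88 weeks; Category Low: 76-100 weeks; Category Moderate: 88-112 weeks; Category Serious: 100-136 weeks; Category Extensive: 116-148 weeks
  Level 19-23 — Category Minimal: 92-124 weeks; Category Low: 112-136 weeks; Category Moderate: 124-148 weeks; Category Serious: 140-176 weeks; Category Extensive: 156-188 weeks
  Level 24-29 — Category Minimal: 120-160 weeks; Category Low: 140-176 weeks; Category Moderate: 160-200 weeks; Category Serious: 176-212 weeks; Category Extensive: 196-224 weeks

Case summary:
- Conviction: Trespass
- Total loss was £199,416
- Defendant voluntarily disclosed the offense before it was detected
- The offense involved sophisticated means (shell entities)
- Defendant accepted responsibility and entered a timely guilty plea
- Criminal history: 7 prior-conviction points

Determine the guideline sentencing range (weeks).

28-72 weeks

Base offense level for trespass: 9.
A3 applies: 9 − 3 = 6.
A4 does not apply.
A5 applies (level before this adjustment is 6 < 17, so +1): 6 + 1 = 7.
A6 applies (level before this adjustment is 7 < 9, so +2): 7 + 2 = 9.
A7 applies: 9 − 1 = 8.
Final offense level: 8.
Criminal history: 7 prior points → Category Minimal (0-9).
Level 8 falls in the 6-8 band.
Grid: Level 6-8 × Category Minimal = 28-72 weeks.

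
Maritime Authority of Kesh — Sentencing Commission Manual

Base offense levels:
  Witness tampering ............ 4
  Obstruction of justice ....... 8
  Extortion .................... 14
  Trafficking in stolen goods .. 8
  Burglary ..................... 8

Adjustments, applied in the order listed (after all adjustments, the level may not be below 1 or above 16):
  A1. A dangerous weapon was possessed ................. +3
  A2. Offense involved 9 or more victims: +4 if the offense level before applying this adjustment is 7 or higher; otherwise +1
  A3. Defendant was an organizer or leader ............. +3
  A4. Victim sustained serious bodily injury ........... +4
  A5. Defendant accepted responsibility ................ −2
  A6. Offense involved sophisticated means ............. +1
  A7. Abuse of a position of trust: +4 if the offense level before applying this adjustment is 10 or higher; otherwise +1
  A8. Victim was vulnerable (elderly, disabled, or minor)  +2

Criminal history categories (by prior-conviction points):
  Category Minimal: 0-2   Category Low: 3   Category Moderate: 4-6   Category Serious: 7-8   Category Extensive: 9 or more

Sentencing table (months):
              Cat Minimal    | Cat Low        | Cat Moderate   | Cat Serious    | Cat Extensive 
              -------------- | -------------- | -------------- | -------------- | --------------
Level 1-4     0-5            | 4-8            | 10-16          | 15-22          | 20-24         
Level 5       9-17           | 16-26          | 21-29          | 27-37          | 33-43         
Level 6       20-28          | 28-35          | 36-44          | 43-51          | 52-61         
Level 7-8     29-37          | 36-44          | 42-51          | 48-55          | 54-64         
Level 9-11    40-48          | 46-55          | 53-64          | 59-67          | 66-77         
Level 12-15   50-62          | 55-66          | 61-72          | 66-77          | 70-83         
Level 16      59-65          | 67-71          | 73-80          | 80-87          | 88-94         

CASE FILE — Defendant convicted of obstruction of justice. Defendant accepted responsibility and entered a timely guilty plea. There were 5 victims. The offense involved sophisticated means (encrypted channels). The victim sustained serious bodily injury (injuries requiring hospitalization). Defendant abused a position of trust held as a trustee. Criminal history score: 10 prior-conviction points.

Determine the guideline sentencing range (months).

Base offense level for obstruction of justice: 8.
A4 applies: 8 + 4 = 12.
A5 applies: 12 − 2 = 10.
A6 applies: 10 + 1 = 11.
A7 applies (level before this adjustment is 11 ≥ 10, so +4): 11 + 4 = 15.
Final offense level: 15.
Criminal history: 10 prior points → Category Extensive (9+).
Level 15 falls in the 12-15 band.
Grid: Level 12-15 × Category Extensive = 70-83 months.

70-83 months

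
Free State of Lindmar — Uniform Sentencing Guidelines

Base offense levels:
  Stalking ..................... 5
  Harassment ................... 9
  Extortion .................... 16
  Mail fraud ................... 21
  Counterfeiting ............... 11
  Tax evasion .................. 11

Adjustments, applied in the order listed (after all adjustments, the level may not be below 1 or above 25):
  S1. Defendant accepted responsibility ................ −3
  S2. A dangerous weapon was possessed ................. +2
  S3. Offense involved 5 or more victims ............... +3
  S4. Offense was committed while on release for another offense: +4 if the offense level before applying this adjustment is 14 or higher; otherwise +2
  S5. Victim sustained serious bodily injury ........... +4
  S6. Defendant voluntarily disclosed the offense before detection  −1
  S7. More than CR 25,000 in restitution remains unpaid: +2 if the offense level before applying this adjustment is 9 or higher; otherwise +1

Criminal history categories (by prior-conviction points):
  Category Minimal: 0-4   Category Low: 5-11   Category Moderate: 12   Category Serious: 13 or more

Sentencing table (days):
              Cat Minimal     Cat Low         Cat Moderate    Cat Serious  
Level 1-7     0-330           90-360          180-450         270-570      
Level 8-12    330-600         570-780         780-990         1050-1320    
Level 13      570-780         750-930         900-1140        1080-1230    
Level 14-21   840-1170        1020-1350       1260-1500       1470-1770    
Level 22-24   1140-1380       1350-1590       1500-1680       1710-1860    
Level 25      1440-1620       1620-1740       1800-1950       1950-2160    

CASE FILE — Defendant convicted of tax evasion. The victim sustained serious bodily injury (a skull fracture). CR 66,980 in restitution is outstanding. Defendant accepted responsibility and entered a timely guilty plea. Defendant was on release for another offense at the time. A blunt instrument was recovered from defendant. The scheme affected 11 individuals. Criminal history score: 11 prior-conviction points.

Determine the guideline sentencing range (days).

Base offense level for tax evasion: 11.
S1 applies: 11 − 3 = 8.
S2 applies: 8 + 2 = 10.
S3 applies: 10 + 3 = 13.
S4 applies (level before this adjustment is 13 < 14, so +2): 13 + 2 = 15.
S5 applies: 15 + 4 = 19.
S6 does not apply.
S7 applies (level before this adjustment is 19 ≥ 9, so +2): 19 + 2 = 21.
Final offense level: 21.
Criminal history: 11 prior points → Category Low (5-11).
Level 21 falls in the 14-21 band.
Grid: Level 14-21 × Category Low = 1020-1350 days.

1020-1350 days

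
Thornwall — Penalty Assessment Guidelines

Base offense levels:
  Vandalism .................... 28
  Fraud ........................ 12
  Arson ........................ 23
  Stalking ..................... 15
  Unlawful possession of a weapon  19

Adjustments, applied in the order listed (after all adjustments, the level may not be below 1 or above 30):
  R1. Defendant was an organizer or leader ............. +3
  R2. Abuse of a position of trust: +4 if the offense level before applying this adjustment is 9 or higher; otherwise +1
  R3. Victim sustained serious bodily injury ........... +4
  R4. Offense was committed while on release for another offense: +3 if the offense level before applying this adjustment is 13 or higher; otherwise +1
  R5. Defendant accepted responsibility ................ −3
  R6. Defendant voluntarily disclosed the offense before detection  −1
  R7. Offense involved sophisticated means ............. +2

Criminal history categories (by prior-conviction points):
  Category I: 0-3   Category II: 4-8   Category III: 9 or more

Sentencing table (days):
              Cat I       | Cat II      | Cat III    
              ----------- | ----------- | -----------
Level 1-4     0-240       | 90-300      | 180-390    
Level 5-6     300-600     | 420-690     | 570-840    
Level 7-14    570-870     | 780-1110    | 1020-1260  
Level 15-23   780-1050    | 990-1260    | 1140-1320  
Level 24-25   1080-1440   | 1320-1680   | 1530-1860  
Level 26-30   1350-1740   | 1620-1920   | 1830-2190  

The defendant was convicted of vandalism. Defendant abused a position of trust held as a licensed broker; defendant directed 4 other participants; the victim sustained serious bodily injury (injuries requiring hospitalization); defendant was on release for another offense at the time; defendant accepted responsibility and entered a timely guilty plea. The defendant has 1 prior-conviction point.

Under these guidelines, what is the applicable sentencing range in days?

1350-1740 days

Base offense level for vandalism: 28.
R1 applies: 28 + 3 = 31.
R2 applies (level before this adjustment is 31 ≥ 9, so +4): 31 + 4 = 35.
R3 applies: 35 + 4 = 39.
R4 applies (level before this adjustment is 39 ≥ 13, so +3): 39 + 3 = 42.
R5 applies: 42 − 3 = 39.
R6 does not apply.
R7 does not apply.
Level 39 exceeds the maximum of 30; capped at 30.
Final offense level: 30.
Criminal history: 1 prior point → Category I (0-3).
Level 30 falls in the 26-30 band.
Grid: Level 26-30 × Category I = 1350-1740 days.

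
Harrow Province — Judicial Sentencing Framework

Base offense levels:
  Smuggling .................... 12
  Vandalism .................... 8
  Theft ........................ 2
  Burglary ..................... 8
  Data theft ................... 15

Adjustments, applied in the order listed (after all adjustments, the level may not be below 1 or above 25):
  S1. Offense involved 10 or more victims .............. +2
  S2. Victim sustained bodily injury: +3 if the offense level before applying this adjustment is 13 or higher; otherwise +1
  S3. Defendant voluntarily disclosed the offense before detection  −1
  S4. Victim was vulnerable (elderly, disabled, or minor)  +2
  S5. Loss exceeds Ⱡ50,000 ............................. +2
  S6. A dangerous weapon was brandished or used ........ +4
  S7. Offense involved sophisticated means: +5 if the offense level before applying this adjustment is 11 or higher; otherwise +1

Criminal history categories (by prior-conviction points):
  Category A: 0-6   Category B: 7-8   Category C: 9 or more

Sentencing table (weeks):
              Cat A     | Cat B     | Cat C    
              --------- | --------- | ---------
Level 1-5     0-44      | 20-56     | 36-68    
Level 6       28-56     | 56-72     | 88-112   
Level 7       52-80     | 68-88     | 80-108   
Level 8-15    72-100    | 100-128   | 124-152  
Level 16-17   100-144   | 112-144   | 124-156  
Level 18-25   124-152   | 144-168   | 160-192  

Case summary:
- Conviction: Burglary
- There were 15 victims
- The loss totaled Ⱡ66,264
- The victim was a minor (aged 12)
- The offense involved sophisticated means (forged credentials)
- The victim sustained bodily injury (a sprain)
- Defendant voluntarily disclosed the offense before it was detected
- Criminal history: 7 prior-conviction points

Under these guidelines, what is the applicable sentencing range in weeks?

Base offense level for burglary: 8.
S1 applies: 8 + 2 = 10.
S2 applies (level before this adjustment is 10 < 13, so +1): 10 + 1 = 11.
S3 applies: 11 − 1 = 10.
S4 applies: 10 + 2 = 12.
S5 applies: 12 + 2 = 14.
S6 does not apply.
S7 applies (level before this adjustment is 14 ≥ 11, so +5): 14 + 5 = 19.
Final offense level: 19.
Criminal history: 7 prior points → Category B (7-8).
Level 19 falls in the 18-25 band.
Grid: Level 18-25 × Category B = 144-168 weeks.

144-168 weeks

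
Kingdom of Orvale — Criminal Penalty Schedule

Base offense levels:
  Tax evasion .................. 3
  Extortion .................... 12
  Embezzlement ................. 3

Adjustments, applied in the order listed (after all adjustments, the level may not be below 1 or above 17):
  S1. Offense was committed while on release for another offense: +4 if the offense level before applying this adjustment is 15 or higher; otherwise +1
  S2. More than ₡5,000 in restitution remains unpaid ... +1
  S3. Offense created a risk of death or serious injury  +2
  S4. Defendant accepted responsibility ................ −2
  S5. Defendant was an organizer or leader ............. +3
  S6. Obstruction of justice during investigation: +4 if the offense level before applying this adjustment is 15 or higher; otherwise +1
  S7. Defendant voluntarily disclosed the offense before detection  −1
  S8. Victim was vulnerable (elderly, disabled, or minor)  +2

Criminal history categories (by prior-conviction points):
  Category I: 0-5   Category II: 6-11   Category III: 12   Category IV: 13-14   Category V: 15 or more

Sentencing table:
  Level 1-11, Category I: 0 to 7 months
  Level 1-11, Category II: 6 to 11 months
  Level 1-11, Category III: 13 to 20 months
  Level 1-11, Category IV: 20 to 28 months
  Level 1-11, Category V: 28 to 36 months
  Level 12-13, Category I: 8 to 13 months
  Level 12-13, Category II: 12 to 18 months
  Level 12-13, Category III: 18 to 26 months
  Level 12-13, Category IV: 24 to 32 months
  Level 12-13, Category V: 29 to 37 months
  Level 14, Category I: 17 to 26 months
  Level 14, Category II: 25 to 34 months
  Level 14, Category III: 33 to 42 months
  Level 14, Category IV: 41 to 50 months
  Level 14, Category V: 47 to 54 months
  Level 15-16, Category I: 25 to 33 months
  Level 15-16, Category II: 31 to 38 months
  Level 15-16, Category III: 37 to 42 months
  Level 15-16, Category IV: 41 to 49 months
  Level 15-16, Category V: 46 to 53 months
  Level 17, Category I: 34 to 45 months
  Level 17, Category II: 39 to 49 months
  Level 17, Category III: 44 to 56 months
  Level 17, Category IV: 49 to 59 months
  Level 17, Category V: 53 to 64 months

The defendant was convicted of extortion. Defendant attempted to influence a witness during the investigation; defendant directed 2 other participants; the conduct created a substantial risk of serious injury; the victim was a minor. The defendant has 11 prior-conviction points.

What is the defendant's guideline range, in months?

39-49 months

Base offense level for extortion: 12.
S1 does not apply.
S3 applies: 12 + 2 = 14.
S5 applies: 14 + 3 = 17.
S6 applies (level before this adjustment is 17 ≥ 15, so +4): 17 + 4 = 21.
S7 does not apply.
S8 applies: 21 + 2 = 23.
Level 23 exceeds the maximum of 17; capped at 17.
Final offense level: 17.
Criminal history: 11 prior points → Category II (6-11).
Level 17 falls in the 17 band.
Grid: Level 17 × Category II = 39-49 months.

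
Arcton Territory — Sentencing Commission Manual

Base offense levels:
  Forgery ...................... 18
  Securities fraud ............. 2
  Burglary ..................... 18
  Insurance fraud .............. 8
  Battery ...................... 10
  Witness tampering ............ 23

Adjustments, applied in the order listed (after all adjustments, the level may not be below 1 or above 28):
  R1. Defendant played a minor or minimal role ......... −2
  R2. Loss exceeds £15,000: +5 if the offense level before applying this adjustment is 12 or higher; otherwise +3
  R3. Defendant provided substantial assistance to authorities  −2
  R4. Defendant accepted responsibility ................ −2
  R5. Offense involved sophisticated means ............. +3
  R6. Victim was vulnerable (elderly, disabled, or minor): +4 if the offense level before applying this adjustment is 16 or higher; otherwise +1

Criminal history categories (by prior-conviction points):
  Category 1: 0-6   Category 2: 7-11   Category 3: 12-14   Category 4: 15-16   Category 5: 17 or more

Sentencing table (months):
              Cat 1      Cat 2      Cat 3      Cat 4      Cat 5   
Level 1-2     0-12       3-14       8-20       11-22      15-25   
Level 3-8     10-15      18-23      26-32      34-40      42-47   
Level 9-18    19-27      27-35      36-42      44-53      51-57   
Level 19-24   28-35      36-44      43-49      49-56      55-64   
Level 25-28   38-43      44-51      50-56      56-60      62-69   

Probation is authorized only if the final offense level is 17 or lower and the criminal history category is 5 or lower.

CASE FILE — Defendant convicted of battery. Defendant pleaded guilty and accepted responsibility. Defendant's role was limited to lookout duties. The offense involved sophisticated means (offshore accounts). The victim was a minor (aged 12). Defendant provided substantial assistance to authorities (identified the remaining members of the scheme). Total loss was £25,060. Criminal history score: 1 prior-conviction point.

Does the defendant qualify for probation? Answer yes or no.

Base offense level for battery: 10.
R1 applies: 10 − 2 = 8.
R2 applies (level before this adjustment is 8 < 12, so +3): 8 + 3 = 11.
R3 applies: 11 − 2 = 9.
R4 applies: 9 − 2 = 7.
R5 applies: 7 + 3 = 10.
R6 applies (level before this adjustment is 10 < 16, so +1): 10 + 1 = 11.
Final offense level: 11.
Criminal history: 1 prior point → Category 1 (0-6).
Level 11 falls in the 9-18 band.
Grid: Level 9-18 × Category 1 = 19-27 months.
Probation check: level 11 ≤ 17 and category 1 ≤ 5 → eligible.

Yes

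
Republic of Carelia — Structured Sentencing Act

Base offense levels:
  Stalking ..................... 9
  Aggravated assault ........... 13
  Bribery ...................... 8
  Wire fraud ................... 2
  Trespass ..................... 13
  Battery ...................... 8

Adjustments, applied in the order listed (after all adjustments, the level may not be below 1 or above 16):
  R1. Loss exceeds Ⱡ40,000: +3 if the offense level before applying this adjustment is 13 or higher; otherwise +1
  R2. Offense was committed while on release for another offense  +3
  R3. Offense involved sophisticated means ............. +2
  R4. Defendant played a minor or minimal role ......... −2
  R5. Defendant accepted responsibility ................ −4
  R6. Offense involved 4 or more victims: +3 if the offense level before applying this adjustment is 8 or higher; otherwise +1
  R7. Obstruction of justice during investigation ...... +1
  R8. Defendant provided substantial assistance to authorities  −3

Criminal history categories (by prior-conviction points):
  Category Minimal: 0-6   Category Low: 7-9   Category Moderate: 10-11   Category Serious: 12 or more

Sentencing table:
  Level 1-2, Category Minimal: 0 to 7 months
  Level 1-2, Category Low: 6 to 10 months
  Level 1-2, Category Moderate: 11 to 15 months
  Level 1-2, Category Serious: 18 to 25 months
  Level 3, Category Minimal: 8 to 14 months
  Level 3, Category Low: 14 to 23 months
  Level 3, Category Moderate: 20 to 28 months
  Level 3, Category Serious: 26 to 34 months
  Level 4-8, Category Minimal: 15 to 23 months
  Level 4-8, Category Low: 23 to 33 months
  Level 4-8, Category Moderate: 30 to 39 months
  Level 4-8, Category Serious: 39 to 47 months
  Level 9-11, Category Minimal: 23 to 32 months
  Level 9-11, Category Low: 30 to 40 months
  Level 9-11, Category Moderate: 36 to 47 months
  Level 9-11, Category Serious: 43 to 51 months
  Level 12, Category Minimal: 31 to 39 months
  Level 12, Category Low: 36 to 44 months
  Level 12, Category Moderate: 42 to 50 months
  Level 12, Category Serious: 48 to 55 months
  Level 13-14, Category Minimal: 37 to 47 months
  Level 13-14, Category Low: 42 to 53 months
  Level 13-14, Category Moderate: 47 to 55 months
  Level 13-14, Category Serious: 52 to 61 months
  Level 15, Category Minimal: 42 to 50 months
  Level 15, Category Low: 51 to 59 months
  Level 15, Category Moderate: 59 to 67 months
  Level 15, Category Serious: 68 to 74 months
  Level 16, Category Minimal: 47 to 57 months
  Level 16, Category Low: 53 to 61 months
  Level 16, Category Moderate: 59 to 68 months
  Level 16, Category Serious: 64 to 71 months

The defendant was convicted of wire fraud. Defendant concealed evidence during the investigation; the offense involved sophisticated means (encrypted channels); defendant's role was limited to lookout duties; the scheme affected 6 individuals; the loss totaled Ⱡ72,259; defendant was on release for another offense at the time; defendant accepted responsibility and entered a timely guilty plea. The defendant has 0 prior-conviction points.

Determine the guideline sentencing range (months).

Base offense level for wire fraud: 2.
R1 applies (level before this adjustment is 2 < 13, so +1): 2 + 1 = 3.
R2 applies: 3 + 3 = 6.
R3 applies: 6 + 2 = 8.
R4 applies: 8 − 2 = 6.
R5 applies: 6 − 4 = 2.
R6 applies (level before this adjustment is 2 < 8, so +1): 2 + 1 = 3.
R7 applies: 3 + 1 = 4.
Final offense level: 4.
Criminal history: 0 prior points → Category Minimal (0-6).
Level 4 falls in the 4-8 band.
Grid: Level 4-8 × Category Minimal = 15-23 months.

15-23 months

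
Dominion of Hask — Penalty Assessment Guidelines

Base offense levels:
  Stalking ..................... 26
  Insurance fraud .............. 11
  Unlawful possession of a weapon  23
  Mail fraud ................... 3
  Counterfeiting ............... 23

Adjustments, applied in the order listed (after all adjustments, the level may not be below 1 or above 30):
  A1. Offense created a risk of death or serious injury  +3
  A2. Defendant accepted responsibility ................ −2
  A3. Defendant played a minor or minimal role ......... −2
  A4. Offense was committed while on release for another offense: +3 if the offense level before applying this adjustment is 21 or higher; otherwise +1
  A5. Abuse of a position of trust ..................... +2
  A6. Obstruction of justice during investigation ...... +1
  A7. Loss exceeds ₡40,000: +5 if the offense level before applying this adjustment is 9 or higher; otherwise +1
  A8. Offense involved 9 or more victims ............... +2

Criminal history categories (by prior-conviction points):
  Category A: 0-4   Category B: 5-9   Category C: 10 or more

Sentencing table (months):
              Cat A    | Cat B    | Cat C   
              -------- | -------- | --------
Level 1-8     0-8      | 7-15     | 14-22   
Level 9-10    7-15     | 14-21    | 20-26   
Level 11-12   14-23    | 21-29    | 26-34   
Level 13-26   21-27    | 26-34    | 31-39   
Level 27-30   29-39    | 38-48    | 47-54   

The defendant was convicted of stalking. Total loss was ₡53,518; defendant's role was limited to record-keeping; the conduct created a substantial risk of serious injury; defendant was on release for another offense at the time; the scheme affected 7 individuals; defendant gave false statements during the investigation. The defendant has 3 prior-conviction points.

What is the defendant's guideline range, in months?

29-39 months

Base offense level for stalking: 26.
A1 applies: 26 + 3 = 29.
A3 applies: 29 − 2 = 27.
A4 applies (level before this adjustment is 27 ≥ 21, so +3): 27 + 3 = 30.
A6 applies: 30 + 1 = 31.
A7 applies (level before this adjustment is 31 ≥ 9, so +5): 31 + 5 = 36.
Level 36 exceeds the maximum of 30; capped at 30.
Final offense level: 30.
Criminal history: 3 prior points → Category A (0-4).
Level 30 falls in the 27-30 band.
Grid: Level 27-30 × Category A = 29-39 months.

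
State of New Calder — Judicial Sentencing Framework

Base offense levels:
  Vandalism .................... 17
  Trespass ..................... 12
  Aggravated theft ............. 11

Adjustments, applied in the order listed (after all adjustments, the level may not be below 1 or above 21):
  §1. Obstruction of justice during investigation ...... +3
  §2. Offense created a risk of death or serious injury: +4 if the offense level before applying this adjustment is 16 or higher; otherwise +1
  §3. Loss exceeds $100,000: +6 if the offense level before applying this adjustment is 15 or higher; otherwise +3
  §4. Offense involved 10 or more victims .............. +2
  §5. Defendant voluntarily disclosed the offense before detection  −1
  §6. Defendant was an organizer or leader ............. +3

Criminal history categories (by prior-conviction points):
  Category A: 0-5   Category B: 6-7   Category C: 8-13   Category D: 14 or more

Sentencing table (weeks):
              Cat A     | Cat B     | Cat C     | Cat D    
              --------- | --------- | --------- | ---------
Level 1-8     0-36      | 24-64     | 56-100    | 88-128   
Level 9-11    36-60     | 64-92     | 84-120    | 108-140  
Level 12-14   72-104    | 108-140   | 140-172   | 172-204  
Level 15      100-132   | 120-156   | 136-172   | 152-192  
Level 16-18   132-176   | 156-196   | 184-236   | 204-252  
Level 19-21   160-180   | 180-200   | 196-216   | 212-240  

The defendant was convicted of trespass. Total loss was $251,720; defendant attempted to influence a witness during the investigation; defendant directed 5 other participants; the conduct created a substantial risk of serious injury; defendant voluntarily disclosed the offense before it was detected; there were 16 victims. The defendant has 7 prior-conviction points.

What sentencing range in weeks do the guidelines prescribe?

180-200 weeks

Base offense level for trespass: 12.
§1 applies: 12 + 3 = 15.
§2 applies (level before this adjustment is 15 < 16, so +1): 15 + 1 = 16.
§3 applies (level before this adjustment is 16 ≥ 15, so +6): 16 + 6 = 22.
§4 applies: 22 + 2 = 24.
§5 applies: 24 − 1 = 23.
§6 applies: 23 + 3 = 26.
Level 26 exceeds the maximum of 21; capped at 21.
Final offense level: 21.
Criminal history: 7 prior points → Category B (6-7).
Level 21 falls in the 19-21 band.
Grid: Level 19-21 × Category B = 180-200 weeks.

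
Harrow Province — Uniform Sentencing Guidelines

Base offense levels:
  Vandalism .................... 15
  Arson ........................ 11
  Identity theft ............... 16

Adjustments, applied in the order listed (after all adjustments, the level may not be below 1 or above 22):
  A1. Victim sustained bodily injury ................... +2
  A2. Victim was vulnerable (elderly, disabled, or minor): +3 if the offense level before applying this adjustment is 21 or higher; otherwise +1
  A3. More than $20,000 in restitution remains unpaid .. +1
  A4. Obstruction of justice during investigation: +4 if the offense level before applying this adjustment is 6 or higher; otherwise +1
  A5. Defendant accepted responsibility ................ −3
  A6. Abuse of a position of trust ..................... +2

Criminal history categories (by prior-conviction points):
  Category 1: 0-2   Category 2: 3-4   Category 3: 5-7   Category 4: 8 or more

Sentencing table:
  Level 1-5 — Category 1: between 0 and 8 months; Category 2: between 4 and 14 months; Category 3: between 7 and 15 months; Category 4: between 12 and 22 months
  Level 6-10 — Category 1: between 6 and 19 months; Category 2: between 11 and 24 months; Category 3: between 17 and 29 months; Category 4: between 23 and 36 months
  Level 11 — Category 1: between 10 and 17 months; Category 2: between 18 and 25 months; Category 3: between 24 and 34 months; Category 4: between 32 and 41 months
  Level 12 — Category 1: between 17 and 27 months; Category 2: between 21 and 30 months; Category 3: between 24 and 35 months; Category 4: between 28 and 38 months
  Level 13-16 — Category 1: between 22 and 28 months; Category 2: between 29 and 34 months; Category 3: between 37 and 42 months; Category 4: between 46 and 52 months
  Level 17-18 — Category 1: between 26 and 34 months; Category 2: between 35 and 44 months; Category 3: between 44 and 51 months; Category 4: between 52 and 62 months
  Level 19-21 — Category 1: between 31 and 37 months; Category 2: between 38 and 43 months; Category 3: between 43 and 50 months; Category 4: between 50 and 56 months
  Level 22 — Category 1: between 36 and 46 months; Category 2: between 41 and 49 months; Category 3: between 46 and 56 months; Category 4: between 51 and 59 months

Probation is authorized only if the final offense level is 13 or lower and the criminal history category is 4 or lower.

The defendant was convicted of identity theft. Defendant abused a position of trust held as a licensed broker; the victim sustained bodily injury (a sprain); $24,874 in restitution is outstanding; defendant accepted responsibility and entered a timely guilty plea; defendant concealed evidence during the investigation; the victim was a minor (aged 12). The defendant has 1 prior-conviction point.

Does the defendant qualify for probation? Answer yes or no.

No

Base offense level for identity theft: 16.
A1 applies: 16 + 2 = 18.
A2 applies (level before this adjustment is 18 < 21, so +1): 18 + 1 = 19.
A3 applies: 19 + 1 = 20.
A4 applies (level before this adjustment is 20 ≥ 6, so +4): 20 + 4 = 24.
A5 applies: 24 − 3 = 21.
A6 applies: 21 + 2 = 23.
Level 23 exceeds the maximum of 22; capped at 22.
Final offense level: 22.
Criminal history: 1 prior point → Category 1 (0-2).
Level 22 falls in the 22 band.
Grid: Level 22 × Category 1 = 36-46 months.
Probation check: level 22 > 13 and category 1 ≤ 4 → not eligible.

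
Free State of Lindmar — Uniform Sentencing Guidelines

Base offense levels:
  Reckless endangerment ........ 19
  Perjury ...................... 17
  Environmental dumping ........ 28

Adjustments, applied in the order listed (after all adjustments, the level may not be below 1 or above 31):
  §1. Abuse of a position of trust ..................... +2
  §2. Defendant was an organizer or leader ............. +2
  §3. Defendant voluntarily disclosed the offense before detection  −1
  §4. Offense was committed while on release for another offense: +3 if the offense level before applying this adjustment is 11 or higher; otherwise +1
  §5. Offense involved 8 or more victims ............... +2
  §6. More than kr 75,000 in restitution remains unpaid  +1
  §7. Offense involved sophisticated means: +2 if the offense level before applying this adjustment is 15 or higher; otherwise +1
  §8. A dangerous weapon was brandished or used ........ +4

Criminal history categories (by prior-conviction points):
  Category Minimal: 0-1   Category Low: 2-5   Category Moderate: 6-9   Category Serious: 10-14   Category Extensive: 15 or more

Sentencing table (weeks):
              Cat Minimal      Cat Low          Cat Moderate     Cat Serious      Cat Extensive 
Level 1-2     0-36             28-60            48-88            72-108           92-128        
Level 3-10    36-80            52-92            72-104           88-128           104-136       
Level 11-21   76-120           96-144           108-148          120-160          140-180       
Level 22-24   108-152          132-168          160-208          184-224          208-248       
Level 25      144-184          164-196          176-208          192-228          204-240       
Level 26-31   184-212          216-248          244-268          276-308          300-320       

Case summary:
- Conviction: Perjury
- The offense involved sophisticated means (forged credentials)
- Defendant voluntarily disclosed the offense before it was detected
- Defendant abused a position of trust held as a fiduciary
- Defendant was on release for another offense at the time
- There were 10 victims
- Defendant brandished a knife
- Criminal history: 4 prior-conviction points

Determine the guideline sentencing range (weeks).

Base offense level for perjury: 17.
§1 applies: 17 + 2 = 19.
§3 applies: 19 − 1 = 18.
§4 applies (level before this adjustment is 18 ≥ 11, so +3): 18 + 3 = 21.
§5 applies: 21 + 2 = 23.
§6 does not apply.
§7 applies (level before this adjustment is 23 ≥ 15, so +2): 23 + 2 = 25.
§8 applies: 25 + 4 = 29.
Final offense level: 29.
Criminal history: 4 prior points → Category Low (2-5).
Level 29 falls in the 26-31 band.
Grid: Level 26-31 × Category Low = 216-248 weeks.

216-248 weeks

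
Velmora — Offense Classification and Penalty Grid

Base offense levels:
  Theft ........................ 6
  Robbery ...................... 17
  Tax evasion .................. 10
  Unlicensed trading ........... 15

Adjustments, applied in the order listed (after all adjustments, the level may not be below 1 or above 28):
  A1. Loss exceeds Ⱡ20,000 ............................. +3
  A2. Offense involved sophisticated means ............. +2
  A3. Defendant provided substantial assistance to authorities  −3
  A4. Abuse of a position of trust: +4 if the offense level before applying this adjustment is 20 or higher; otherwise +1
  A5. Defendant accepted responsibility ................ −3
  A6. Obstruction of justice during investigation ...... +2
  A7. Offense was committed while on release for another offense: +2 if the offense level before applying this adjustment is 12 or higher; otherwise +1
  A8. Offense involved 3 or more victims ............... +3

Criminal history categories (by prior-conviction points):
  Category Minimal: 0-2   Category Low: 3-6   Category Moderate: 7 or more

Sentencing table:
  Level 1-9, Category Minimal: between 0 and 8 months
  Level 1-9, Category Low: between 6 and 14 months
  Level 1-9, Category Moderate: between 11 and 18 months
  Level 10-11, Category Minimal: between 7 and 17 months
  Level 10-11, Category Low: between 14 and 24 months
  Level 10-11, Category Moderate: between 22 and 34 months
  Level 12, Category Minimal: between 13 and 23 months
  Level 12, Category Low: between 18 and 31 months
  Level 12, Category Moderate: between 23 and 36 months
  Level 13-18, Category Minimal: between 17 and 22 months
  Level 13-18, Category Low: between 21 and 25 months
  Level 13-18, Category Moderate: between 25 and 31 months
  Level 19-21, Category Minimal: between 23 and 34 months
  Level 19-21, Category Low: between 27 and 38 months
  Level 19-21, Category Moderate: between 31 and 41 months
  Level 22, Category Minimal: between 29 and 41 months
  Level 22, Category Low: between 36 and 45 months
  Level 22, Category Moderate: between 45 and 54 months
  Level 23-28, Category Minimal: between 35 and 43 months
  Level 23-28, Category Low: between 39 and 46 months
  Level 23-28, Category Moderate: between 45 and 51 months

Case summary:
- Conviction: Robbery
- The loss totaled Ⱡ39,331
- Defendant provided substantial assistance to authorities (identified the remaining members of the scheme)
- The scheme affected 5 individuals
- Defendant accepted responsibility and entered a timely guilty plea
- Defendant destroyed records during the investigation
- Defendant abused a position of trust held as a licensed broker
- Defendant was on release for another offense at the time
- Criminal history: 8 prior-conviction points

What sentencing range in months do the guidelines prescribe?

45-54 months

Base offense level for robbery: 17.
A1 applies: 17 + 3 = 20.
A3 applies: 20 − 3 = 17.
A4 applies (level before this adjustment is 17 < 20, so +1): 17 + 1 = 18.
A5 applies: 18 − 3 = 15.
A6 applies: 15 + 2 = 17.
A7 applies (level before this adjustment is 17 ≥ 12, so +2): 17 + 2 = 19.
A8 applies: 19 + 3 = 22.
Final offense level: 22.
Criminal history: 8 prior points → Category Moderate (7+).
Level 22 falls in the 22 band.
Grid: Level 22 × Category Moderate = 45-54 months.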